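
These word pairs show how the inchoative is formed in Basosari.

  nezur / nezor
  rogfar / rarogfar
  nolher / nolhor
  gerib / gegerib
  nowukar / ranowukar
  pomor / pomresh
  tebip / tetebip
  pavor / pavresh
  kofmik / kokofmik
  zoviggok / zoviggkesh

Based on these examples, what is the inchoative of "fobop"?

kofmik and zoviggok both end in -k yet inflect differently (kokofmik, zoviggkesh), so the final letter is not what conditions the rule; the last vowel is.
"fobop" has last vowel 'o'. The stems whose last vowel is 'o' (zoviggok → zoviggkesh, pomor → pomresh, pavor → pavresh) delete the last vowel and add -esh.
So fobop → fobpesh.

fobpesh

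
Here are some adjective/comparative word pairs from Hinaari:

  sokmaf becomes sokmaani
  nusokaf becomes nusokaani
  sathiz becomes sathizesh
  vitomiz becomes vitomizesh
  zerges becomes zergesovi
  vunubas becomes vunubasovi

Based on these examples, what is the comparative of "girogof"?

girogoani

"girogof" ends in -f. The stems ending in -f (sokmaf → sokmaani, nusokaf → nusokaani) drop the final letter and add -ani.
The other patterns: stems ending in -z add -esh; stems ending in -s add -ovi.
So girogof → girogoani.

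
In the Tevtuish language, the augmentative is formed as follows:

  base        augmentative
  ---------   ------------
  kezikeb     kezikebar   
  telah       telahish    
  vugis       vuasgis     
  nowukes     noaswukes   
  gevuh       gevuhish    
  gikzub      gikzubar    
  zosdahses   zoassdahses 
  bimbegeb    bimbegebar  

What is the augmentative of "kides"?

gevuh and gikzub both have last vowel 'u' yet inflect differently (gevuhish, gikzubar), so the last vowel is not what conditions the rule; the final letter is.
"kides" ends in -s. The stems ending in -s (zosdahses → zoassdahses, vugis → vuasgis, nowukes → noaswukes) insert -as- after the first vowel.
So kides → kiasdes.

kiasdes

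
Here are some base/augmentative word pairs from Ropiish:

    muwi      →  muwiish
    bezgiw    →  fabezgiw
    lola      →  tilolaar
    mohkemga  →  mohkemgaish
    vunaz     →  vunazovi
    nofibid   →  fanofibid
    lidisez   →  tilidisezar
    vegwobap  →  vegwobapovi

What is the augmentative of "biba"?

mohkemga and lola both end in -a yet inflect differently (mohkemgaish, tilolaar), so the final letter is not what conditions the rule; the first letter is.
"biba" begins with b-. The one such stem in the data (bezgiw → fabezgiw) adds the prefix fa-, so the same rule applies.
So biba → fabiba.

fabiba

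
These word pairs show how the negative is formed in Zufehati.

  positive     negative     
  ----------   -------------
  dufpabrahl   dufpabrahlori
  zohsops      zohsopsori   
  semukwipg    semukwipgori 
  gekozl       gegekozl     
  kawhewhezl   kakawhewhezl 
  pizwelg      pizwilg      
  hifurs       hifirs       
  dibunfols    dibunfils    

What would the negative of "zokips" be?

"zokips" has second-to-last letter 'p'. The stems whose second-to-last letter is 'p' (zohsops → zohsopsori, semukwipg → semukwipgori) add -ori.
The other patterns: stems whose second-to-last letter is 'z' repeat the first consonant+vowel as a prefix; stems whose second-to-last letter is 'l' or 'r' change the last vowel to 'i'.
So zokips → zokipsori.

zokipsori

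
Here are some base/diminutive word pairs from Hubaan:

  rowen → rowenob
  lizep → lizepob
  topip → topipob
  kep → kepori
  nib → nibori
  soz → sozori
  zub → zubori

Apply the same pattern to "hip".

hipori

lizep and kep both end in -p yet inflect differently (lizepob, kepori), so the final letter is not what conditions the rule; the number of vowels is.
"hip" has 1 vowel. The stems with 1 vowel (kep → kepori, nib → nibori, soz → sozori) add -ori.
The other pattern: stems with 2 vowels add -ob.
So hip → hipori.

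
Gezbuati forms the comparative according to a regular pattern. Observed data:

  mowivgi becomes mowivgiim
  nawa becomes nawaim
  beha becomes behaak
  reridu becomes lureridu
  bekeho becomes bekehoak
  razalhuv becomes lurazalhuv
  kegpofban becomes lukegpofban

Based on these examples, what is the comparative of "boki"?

beha and nawa both end in -a yet inflect differently (behaak, nawaim), so the final letter is not what conditions the rule; the first letter is.
"boki" begins with b-. The stems beginning with b- (beha → behaak, bekeho → bekehoak) add -ak.
The other patterns: stems beginning with k- or r- add the prefix lu-; stems beginning with m- or n- add -im.
So boki → bokiak.

bokiak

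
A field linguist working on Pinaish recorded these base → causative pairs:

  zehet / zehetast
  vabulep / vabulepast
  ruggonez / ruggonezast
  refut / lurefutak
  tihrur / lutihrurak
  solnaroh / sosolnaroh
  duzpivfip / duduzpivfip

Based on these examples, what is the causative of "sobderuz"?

lusobderuzak

zehet and refut both end in -t yet inflect differently (zehetast, lurefutak), so the final letter is not what conditions the rule; the last vowel is.
"sobderuz" has last vowel 'u'. The stems whose last vowel is 'u' (refut → lurefutak, tihrur → lutihrurak) add lu- … -ak around the stem.
So sobderuz → lusobderuzak.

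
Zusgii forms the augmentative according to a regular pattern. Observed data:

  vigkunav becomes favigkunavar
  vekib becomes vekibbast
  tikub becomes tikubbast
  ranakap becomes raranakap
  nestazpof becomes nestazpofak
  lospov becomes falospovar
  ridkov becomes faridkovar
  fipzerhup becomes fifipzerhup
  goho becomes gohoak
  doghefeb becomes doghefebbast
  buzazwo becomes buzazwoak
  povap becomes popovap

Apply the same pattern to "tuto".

tutoak

"tuto" ends in -o. The stems ending in -o (buzazwo → buzazwoak, goho → gohoak) add -ak.
The other patterns: stems ending in -v add fa- … -ar around the stem; stems ending in -p repeat the first consonant+vowel as a prefix; stems ending in -b double the final consonant and add -ast.
So tuto → tutoak.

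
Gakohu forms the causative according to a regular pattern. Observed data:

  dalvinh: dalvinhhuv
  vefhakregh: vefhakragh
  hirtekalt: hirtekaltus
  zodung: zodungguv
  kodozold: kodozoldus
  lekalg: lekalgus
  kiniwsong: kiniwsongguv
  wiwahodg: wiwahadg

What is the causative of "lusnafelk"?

lusnafelkus

lekalg and kiniwsong both end in -g yet inflect differently (lekalgus, kiniwsongguv), so the final letter is not what conditions the rule; the second-to-last letter is.
"lusnafelk" has second-to-last letter 'l'. The stems whose second-to-last letter is 'l' (lekalg → lekalgus, kodozold → kodozoldus, hirtekalt → hirtekaltus) add -us.
So lusnafelk → lusnafelkus.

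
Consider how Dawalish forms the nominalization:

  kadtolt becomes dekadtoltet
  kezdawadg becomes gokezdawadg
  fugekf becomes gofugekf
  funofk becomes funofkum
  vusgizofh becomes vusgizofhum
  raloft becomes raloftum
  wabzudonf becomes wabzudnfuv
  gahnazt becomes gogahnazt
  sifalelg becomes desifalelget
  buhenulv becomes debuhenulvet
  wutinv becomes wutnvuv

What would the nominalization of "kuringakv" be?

gokuringakv

raloft and kadtolt both end in -t yet inflect differently (raloftum, dekadtoltet), so the final letter is not what conditions the rule; the second-to-last letter is.
"kuringakv" has second-to-last letter 'k'. The one such stem in the data (fugekf → gofugekf) adds the prefix go-, so the same rule applies.
The other patterns: stems whose second-to-last letter is 'f' add -um; stems whose second-to-last letter is 'n' delete the last vowel and add -uv; stems whose second-to-last letter is 'l' add de- … -et around the stem.
So kuringakv → gokuringakv.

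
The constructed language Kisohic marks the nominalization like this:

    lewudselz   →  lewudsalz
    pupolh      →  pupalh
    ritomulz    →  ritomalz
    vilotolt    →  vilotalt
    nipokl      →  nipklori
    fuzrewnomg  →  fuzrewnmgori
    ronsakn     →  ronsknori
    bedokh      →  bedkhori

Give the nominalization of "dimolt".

"dimolt" has second-to-last letter 'l'. The stems whose second-to-last letter is 'l' (lewudselz → lewudsalz, pupolh → pupalh, ritomulz → ritomalz) change the last vowel to 'a'.
The other pattern: stems whose second-to-last letter is 'k' or 'm' delete the last vowel and add -ori.
So dimolt → dimalt.

dimalt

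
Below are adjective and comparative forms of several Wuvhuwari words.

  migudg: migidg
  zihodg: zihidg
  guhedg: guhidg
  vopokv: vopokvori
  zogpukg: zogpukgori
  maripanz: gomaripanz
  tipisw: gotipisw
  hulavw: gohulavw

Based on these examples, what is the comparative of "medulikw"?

migudg and zogpukg both end in -g yet inflect differently (migidg, zogpukgori), so the final letter is not what conditions the rule; the second-to-last letter is.
"medulikw" has second-to-last letter 'k'. The stems whose second-to-last letter is 'k' (vopokv → vopokvori, zogpukg → zogpukgori) add -ori.
The other patterns: stems whose second-to-last letter is 'd' change the last vowel to 'i'; stems whose second-to-last letter is 'n', 's' or 'v' add the prefix go-.
So medulikw → medulikwori.

medulikwori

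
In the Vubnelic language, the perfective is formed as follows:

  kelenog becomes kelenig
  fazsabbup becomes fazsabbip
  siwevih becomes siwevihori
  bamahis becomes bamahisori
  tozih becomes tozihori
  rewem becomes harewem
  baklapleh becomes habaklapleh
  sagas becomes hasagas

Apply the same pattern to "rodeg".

siwevih and baklapleh both end in -h yet inflect differently (siwevihori, habaklapleh), so the final letter is not what conditions the rule; the last vowel is.
"rodeg" has last vowel 'e'. The stems whose last vowel is 'e' (rewem → harewem, baklapleh → habaklapleh) add the prefix ha-.
So rodeg → harodeg.

harodeg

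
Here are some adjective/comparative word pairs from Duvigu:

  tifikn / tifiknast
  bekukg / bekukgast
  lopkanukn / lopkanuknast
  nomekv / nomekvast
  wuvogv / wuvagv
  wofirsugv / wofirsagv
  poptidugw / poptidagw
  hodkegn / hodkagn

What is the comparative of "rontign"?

rontagn

nomekv and wuvogv both end in -v yet inflect differently (nomekvast, wuvagv), so the final letter is not what conditions the rule; the second-to-last letter is.
"rontign" has second-to-last letter 'g'. The stems whose second-to-last letter is 'g' (wuvogv → wuvagv, wofirsugv → wofirsagv, poptidugw → poptidagw) change the last vowel to 'a'.
The other pattern: stems whose second-to-last letter is 'k' add -ast.
So rontign → rontagn.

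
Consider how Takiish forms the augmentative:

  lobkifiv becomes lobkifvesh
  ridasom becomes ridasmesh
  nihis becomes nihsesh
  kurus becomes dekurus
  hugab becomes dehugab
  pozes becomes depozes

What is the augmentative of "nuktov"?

nuktvesh

nihis and kurus both end in -s yet inflect differently (nihsesh, dekurus), so the final letter is not what conditions the rule; the last vowel is.
"nuktov" has last vowel 'o'. The one such stem in the data (ridasom → ridasmesh) deletes the last vowel and adds -esh (as do lobkifiv, nihis), so the same rule applies.
So nuktov → nuktvesh.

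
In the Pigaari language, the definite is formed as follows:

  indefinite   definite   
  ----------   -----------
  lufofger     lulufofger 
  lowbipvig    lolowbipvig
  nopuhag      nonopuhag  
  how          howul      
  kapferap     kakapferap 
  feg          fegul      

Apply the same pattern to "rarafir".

rararafir

"rarafir" has 3 vowels. The stems with 3 vowels (nopuhag → nonopuhag, lufofger → lulufofger, lowbipvig → lolowbipvig) repeat the first consonant+vowel as a prefix.
So rarafir → rararafir.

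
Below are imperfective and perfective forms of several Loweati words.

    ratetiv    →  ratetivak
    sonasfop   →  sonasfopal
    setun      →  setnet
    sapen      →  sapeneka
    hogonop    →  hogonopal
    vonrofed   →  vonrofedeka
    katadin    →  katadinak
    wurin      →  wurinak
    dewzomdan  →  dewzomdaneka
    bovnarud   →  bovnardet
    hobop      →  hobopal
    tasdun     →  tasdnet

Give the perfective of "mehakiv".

mehakivak

"mehakiv" has last vowel 'i'. The stems whose last vowel is 'i' (ratetiv → ratetivak, katadin → katadinak, wurin → wurinak) add -ak.
The other patterns: stems whose last vowel is 'o' add -al; stems whose last vowel is 'u' delete the last vowel and add -et; stems whose last vowel is 'a' or 'e' add -eka.
So mehakiv → mehakivak.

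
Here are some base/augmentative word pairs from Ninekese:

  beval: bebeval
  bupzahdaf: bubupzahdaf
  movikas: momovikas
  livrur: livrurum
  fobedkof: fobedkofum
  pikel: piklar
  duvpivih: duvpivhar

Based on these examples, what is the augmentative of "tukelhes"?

tukelhsar

bupzahdaf and fobedkof both end in -f yet inflect differently (bubupzahdaf, fobedkofum), so the final letter is not what conditions the rule; the last vowel is.
"tukelhes" has last vowel 'e'. The one such stem in the data (pikel → piklar) deletes the last vowel and adds -ar (as does duvpivih), so the same rule applies.
The other patterns: stems whose last vowel is 'a' repeat the first consonant+vowel as a prefix; stems whose last vowel is 'o' or 'u' add -um.
So tukelhes → tukelhsar.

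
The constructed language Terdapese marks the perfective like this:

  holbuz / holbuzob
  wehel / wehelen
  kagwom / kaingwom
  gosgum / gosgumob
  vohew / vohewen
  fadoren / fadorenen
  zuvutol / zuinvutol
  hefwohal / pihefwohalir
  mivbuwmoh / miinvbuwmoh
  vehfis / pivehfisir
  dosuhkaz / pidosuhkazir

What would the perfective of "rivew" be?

holbuz and dosuhkaz both end in -z yet inflect differently (holbuzob, pidosuhkazir), so the final letter is not what conditions the rule; the last vowel is.
"rivew" has last vowel 'e'. The stems whose last vowel is 'e' (vohew → vohewen, fadoren → fadorenen, wehel → wehelen) add -en.
So rivew → rivewen.

rivewen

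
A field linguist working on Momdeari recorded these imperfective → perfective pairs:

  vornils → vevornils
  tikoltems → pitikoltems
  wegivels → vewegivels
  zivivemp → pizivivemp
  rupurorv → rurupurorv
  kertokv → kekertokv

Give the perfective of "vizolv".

"vizolv" has second-to-last letter 'l'. The stems whose second-to-last letter is 'l' (wegivels → vewegivels, vornils → vevornils) add the prefix ve-.
The other patterns: stems whose second-to-last letter is 'k' or 'r' repeat the first consonant+vowel as a prefix; stems whose second-to-last letter is 'm' add the prefix pi-.
So vizolv → vevizolv.

vevizolv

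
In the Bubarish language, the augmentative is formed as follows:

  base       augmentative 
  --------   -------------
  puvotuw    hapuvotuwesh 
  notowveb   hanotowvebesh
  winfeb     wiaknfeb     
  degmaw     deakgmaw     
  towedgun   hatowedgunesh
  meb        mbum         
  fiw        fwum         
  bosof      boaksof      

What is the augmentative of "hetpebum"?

hahetpebumesh

"hetpebum" has 3 vowels. The stems with 3 vowels (puvotuw → hapuvotuwesh, towedgun → hatowedgunesh, notowveb → hanotowvebesh) add ha- … -esh around the stem.
The other patterns: stems with 1 vowel delete the last vowel and add -um; stems with 2 vowels insert -ak- after the first vowel.
So hetpebum → hahetpebumesh.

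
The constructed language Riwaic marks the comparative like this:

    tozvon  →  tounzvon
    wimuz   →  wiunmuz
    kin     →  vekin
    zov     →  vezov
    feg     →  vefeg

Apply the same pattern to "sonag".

sounnag

tozvon and kin both end in -n yet inflect differently (tounzvon, vekin), so the final letter is not what conditions the rule; the number of vowels is.
"sonag" has 2 vowels. The stems with 2 vowels (tozvon → tounzvon, wimuz → wiunmuz) insert -un- after the first vowel.
So sonag → sounnag.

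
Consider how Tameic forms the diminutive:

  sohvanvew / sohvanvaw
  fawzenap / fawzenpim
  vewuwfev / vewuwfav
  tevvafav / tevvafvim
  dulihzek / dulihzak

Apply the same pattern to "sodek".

tevvafav and vewuwfev both end in -v yet inflect differently (tevvafvim, vewuwfav), so the final letter is not what conditions the rule; the last vowel is.
"sodek" has last vowel 'e'. The stems whose last vowel is 'e' (vewuwfev → vewuwfav, dulihzek → dulihzak, sohvanvew → sohvanvaw) change the last vowel to 'a'.
So sodek → sodak.

sodak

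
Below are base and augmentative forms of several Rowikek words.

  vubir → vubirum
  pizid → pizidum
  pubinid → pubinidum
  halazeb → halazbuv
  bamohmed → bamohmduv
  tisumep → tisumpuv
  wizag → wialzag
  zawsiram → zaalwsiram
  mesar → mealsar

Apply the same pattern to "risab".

rialsab

"risab" has last vowel 'a'. The stems whose last vowel is 'a' (wizag → wialzag, zawsiram → zaalwsiram, mesar → mealsar) insert -al- after the first vowel.
The other patterns: stems whose last vowel is 'i' add -um; stems whose last vowel is 'e' delete the last vowel and add -uv.
So risab → rialsab.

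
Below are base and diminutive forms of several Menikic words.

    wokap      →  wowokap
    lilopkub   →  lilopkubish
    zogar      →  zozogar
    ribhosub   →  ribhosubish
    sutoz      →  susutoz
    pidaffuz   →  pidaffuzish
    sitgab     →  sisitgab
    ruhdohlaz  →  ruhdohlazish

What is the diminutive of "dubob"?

dudubob

lilopkub and sitgab both end in -b yet inflect differently (lilopkubish, sisitgab), so the final letter is not what conditions the rule; the number of vowels is.
"dubob" has 2 vowels. The stems with 2 vowels (zogar → zozogar, wokap → wowokap, sitgab → sisitgab) repeat the first consonant+vowel as a prefix.
The other pattern: stems with 3 vowels add -ish.
So dubob → dudubob.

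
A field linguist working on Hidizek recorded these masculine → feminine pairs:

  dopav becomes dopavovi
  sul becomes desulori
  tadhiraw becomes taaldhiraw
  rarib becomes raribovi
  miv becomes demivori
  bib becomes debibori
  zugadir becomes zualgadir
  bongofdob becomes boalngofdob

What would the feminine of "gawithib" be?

gaalwithib

bib and rarib both end in -b yet inflect differently (debibori, raribovi), so the final letter is not what conditions the rule; the number of vowels is.
"gawithib" has 3 vowels. The stems with 3 vowels (tadhiraw → taaldhiraw, zugadir → zualgadir, bongofdob → boalngofdob) insert -al- after the first vowel.
So gawithib → gaalwithib.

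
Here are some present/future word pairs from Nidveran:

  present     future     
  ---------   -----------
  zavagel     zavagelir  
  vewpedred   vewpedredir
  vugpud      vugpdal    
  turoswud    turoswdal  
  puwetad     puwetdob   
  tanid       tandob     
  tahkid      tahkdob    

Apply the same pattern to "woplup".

"woplup" has last vowel 'u'. The stems whose last vowel is 'u' (vugpud → vugpdal, turoswud → turoswdal) delete the last vowel and add -al.
The other patterns: stems whose last vowel is 'e' add -ir; stems whose last vowel is 'a' or 'i' delete the last vowel and add -ob.
So woplup → woplpal.

woplpal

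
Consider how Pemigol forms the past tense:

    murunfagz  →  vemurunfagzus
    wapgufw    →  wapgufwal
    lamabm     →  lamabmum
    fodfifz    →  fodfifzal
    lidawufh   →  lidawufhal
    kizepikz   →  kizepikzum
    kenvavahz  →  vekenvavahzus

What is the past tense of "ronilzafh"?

ronilzafhal

kizepikz and fodfifz both end in -z yet inflect differently (kizepikzum, fodfifzal), so the final letter is not what conditions the rule; the second-to-last letter is.
"ronilzafh" has second-to-last letter 'f'. The stems whose second-to-last letter is 'f' (wapgufw → wapgufwal, fodfifz → fodfifzal, lidawufh → lidawufhal) add -al.
The other patterns: stems whose second-to-last letter is 'b' or 'k' add -um; stems whose second-to-last letter is 'g' or 'h' add ve- … -us around the stem.
So ronilzafh → ronilzafhal.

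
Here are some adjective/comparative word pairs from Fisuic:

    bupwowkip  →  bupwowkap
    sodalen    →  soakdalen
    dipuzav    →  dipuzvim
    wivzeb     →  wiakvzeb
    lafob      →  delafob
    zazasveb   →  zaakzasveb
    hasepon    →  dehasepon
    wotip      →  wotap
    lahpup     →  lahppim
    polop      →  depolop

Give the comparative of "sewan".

sewnim

wotip and polop both end in -p yet inflect differently (wotap, depolop), so the final letter is not what conditions the rule; the last vowel is.
"sewan" has last vowel 'a'. The one such stem in the data (dipuzav → dipuzvim) deletes the last vowel and adds -im (as does lahpup), so the same rule applies.
So sewan → sewnim.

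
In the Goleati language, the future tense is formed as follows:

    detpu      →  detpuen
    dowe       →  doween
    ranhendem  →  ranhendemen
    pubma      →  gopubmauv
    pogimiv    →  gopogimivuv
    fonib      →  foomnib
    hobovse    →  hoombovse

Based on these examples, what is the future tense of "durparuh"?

dowe and hobovse both end in -e yet inflect differently (doween, hoombovse), so the final letter is not what conditions the rule; the first letter is.
"durparuh" begins with d-. The stems beginning with d- (detpu → detpuen, dowe → doween) add -en.
The other patterns: stems beginning with p- add go- … -uv around the stem; stems beginning with f- or h- insert -om- after the first vowel.
So durparuh → durparuhen.

durparuhen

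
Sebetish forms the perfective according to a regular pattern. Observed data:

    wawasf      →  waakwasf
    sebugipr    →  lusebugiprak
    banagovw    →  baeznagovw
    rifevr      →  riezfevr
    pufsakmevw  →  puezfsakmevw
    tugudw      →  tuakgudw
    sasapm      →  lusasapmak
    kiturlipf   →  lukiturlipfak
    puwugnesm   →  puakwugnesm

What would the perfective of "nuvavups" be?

rifevr and sebugipr both end in -r yet inflect differently (riezfevr, lusebugiprak), so the final letter is not what conditions the rule; the second-to-last letter is.
"nuvavups" has second-to-last letter 'p'. The stems whose second-to-last letter is 'p' (kiturlipf → lukiturlipfak, sasapm → lusasapmak, sebugipr → lusebugiprak) add lu- … -ak around the stem.
The other patterns: stems whose second-to-last letter is 'v' insert -ez- after the first vowel; stems whose second-to-last letter is 'd' or 's' insert -ak- after the first vowel.
So nuvavups → lunuvavupsak.

lunuvavupsak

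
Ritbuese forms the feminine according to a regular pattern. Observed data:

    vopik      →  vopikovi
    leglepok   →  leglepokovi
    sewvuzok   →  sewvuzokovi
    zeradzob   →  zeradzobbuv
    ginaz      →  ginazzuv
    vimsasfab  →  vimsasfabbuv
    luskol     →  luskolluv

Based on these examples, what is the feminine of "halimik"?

halimikovi

"halimik" ends in -k. The stems ending in -k (vopik → vopikovi, leglepok → leglepokovi, sewvuzok → sewvuzokovi) add -ovi.
So halimik → halimikovi.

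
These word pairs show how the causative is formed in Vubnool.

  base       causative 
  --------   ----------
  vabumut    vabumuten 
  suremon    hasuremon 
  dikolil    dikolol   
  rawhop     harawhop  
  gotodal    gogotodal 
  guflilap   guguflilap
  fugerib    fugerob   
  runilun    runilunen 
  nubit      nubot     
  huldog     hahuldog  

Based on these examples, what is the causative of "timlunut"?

timlunuten

"timlunut" has last vowel 'u'. The stems whose last vowel is 'u' (vabumut → vabumuten, runilun → runilunen) add -en.
The other patterns: stems whose last vowel is 'o' add the prefix ha-; stems whose last vowel is 'i' change the last vowel to 'o'; stems whose last vowel is 'a' repeat the first consonant+vowel as a prefix.
So timlunut → timlunuten.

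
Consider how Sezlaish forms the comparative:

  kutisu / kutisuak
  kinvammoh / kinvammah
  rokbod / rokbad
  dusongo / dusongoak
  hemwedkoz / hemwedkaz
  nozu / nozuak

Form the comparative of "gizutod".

"gizutod" ends in a consonant. The stems ending in a consonant (rokbod → rokbad, kinvammoh → kinvammah, hemwedkoz → hemwedkaz) change the last vowel to 'a'.
The other pattern: stems ending in a vowel add -ak.
So gizutod → gizutad.

gizutad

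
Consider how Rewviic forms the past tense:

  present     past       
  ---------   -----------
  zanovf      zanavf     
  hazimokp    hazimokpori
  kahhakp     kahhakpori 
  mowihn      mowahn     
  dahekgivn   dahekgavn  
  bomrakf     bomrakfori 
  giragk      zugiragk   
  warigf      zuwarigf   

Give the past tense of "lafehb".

lafahb

bomrakf and warigf both end in -f yet inflect differently (bomrakfori, zuwarigf), so the final letter is not what conditions the rule; the second-to-last letter is.
"lafehb" has second-to-last letter 'h'. The one such stem in the data (mowihn → mowahn) changes the last vowel to 'a' (as do dahekgivn, zanovf), so the same rule applies.
So lafehb → lafahb.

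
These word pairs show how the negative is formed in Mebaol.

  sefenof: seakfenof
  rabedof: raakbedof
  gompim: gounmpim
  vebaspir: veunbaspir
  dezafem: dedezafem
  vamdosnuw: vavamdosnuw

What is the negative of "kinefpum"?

"kinefpum" has last vowel 'u'. The one such stem in the data (vamdosnuw → vavamdosnuw) repeats the first consonant+vowel as a prefix (as does dezafem), so the same rule applies.
The other patterns: stems whose last vowel is 'o' insert -ak- after the first vowel; stems whose last vowel is 'i' insert -un- after the first vowel.
So kinefpum → kikinefpum.

kikinefpum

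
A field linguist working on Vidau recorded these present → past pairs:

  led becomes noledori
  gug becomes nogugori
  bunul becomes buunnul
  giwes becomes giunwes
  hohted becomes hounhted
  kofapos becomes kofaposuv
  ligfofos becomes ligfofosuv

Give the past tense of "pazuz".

paunzuz

"pazuz" has 2 vowels. The stems with 2 vowels (bunul → buunnul, giwes → giunwes, hohted → hounhted) insert -un- after the first vowel.
So pazuz → paunzuz.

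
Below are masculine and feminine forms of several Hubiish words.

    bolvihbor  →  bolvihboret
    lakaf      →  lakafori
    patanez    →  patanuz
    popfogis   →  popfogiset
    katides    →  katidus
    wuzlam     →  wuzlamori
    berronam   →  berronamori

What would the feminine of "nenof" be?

katides and popfogis both end in -s yet inflect differently (katidus, popfogiset), so the final letter is not what conditions the rule; the last vowel is.
"nenof" has last vowel 'o'. The one such stem in the data (bolvihbor → bolvihboret) adds -et, so the same rule applies.
So nenof → nenofet.

nenofet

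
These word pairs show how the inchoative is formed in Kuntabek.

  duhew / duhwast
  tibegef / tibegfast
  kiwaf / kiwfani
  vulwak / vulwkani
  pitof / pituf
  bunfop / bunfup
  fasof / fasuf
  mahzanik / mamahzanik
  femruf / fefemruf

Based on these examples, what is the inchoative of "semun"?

sesemun

"semun" has last vowel 'u'. The one such stem in the data (femruf → fefemruf) repeats the first consonant+vowel as a prefix (as does mahzanik), so the same rule applies.
So semun → sesemun.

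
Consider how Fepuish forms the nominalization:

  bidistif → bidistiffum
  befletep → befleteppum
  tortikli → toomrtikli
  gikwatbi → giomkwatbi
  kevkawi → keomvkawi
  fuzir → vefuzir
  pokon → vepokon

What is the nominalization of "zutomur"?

bidistif and tortikli both have last vowel 'i' yet inflect differently (bidistiffum, toomrtikli), so the last vowel is not what conditions the rule; the final letter is.
"zutomur" ends in -r. The one such stem in the data (fuzir → vefuzir) adds the prefix ve-, so the same rule applies.
The other patterns: stems ending in -f or -p double the final consonant and add -um; stems ending in -i insert -om- after the first vowel.
So zutomur → vezutomur.

vezutomur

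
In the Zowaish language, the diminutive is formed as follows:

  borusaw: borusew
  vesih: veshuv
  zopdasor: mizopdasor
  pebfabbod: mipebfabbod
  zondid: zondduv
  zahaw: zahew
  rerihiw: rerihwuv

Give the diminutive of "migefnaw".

zahaw and rerihiw both end in -w yet inflect differently (zahew, rerihwuv), so the final letter is not what conditions the rule; the last vowel is.
"migefnaw" has last vowel 'a'. The stems whose last vowel is 'a' (zahaw → zahew, borusaw → borusew) change the last vowel to 'e'.
The other patterns: stems whose last vowel is 'o' add the prefix mi-; stems whose last vowel is 'i' delete the last vowel and add -uv.
So migefnaw → migefnew.

migefnew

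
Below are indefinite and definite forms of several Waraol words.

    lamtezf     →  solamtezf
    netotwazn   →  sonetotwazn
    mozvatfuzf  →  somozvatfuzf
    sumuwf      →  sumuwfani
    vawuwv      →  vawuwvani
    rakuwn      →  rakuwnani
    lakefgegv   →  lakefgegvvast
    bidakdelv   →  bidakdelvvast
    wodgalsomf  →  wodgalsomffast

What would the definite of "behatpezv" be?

sobehatpezv

lamtezf and sumuwf both end in -f yet inflect differently (solamtezf, sumuwfani), so the final letter is not what conditions the rule; the second-to-last letter is.
"behatpezv" has second-to-last letter 'z'. The stems whose second-to-last letter is 'z' (lamtezf → solamtezf, netotwazn → sonetotwazn, mozvatfuzf → somozvatfuzf) add the prefix so-.
So behatpezv → sobehatpezv.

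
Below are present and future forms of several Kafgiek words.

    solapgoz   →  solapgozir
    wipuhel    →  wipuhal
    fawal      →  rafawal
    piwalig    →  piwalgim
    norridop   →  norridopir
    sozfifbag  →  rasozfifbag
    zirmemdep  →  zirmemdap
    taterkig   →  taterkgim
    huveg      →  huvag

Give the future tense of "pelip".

pelpim

"pelip" has last vowel 'i'. The stems whose last vowel is 'i' (taterkig → taterkgim, piwalig → piwalgim) delete the last vowel and add -im.
The other patterns: stems whose last vowel is 'o' add -ir; stems whose last vowel is 'e' change the last vowel to 'a'; stems whose last vowel is 'a' add the prefix ra-.
So pelip → pelpim.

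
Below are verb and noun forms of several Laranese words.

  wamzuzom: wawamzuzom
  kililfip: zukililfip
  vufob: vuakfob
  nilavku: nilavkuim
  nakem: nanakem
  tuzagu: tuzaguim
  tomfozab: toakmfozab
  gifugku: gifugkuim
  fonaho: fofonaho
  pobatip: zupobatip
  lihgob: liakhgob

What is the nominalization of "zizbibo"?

"zizbibo" ends in -o. The one such stem in the data (fonaho → fofonaho) repeats the first consonant+vowel as a prefix (as do wamzuzom, nakem), so the same rule applies.
The other patterns: stems ending in -u add -im; stems ending in -b insert -ak- after the first vowel; stems ending in -p add the prefix zu-.
So zizbibo → zizizbibo.

zizizbibo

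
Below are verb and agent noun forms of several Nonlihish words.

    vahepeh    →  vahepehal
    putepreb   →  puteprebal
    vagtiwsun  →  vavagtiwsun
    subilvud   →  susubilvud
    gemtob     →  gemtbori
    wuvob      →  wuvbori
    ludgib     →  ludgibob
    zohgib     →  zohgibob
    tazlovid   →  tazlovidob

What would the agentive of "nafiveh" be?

putepreb and gemtob both end in -b yet inflect differently (puteprebal, gemtbori), so the final letter is not what conditions the rule; the last vowel is.
"nafiveh" has last vowel 'e'. The stems whose last vowel is 'e' (vahepeh → vahepehal, putepreb → puteprebal) add -al.
The other patterns: stems whose last vowel is 'u' repeat the first consonant+vowel as a prefix; stems whose last vowel is 'o' delete the last vowel and add -ori; stems whose last vowel is 'i' add -ob.
So nafiveh → nafivehal.

nafivehal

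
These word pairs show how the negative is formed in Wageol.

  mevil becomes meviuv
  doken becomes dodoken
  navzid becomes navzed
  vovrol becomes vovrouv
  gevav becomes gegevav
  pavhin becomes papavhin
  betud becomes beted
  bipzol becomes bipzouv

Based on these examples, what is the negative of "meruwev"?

memeruwev

"meruwev" ends in -v. The one such stem in the data (gevav → gegevav) repeats the first consonant+vowel as a prefix (as do doken, pavhin), so the same rule applies.
The other patterns: stems ending in -l drop the final letter and add -uv; stems ending in -d change the last vowel to 'e'.
So meruwev → memeruwev.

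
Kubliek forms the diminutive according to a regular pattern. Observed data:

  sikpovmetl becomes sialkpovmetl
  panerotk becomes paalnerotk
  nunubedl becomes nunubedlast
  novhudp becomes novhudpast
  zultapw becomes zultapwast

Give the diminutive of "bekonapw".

bekonapwast

"bekonapw" has second-to-last letter 'p'. The one such stem in the data (zultapw → zultapwast) adds -ast, so the same rule applies.
The other pattern: stems whose second-to-last letter is 't' insert -al- after the first vowel.
So bekonapw → bekonapwast.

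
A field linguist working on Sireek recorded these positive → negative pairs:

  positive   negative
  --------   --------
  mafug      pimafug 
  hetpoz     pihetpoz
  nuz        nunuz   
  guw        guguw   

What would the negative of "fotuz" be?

pifotuz

"fotuz" has 2 vowels. The stems with 2 vowels (mafug → pimafug, hetpoz → pihetpoz) add the prefix pi-.
So fotuz → pifotuz.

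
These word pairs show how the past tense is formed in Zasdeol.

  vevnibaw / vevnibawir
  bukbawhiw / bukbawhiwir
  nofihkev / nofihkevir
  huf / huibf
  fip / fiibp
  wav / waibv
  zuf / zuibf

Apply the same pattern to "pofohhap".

"pofohhap" has 3 vowels. The stems with 3 vowels (vevnibaw → vevnibawir, bukbawhiw → bukbawhiwir, nofihkev → nofihkevir) add -ir.
So pofohhap → pofohhapir.

pofohhapir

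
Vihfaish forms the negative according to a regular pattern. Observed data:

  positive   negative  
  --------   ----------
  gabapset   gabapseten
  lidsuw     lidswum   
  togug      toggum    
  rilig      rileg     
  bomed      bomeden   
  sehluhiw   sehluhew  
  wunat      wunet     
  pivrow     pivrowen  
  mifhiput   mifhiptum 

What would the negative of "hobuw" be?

hobwum

"hobuw" has last vowel 'u'. The stems whose last vowel is 'u' (togug → toggum, mifhiput → mifhiptum, lidsuw → lidswum) delete the last vowel and add -um.
So hobuw → hobwum.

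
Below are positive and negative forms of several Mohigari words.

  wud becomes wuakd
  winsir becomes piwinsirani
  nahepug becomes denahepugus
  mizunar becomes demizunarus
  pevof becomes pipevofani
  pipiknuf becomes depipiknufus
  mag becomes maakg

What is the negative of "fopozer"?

defopozerus

"fopozer" has 3 vowels. The stems with 3 vowels (nahepug → denahepugus, pipiknuf → depipiknufus, mizunar → demizunarus) add de- … -us around the stem.
The other patterns: stems with 1 vowel insert -ak- after the first vowel; stems with 2 vowels add pi- … -ani around the stem.
So fopozer → defopozerus.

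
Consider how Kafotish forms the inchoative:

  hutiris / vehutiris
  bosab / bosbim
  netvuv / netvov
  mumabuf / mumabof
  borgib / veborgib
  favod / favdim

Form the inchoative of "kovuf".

borgib and bosab both end in -b yet inflect differently (veborgib, bosbim), so the final letter is not what conditions the rule; the last vowel is.
"kovuf" has last vowel 'u'. The stems whose last vowel is 'u' (netvuv → netvov, mumabuf → mumabof) change the last vowel to 'o'.
The other patterns: stems whose last vowel is 'i' add the prefix ve-; stems whose last vowel is 'a' or 'o' delete the last vowel and add -im.
So kovuf → kovof.

kovof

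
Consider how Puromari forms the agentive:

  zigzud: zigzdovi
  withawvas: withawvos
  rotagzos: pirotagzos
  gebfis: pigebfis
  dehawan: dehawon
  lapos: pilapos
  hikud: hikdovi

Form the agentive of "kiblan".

kiblon

withawvas and rotagzos both end in -s yet inflect differently (withawvos, pirotagzos), so the final letter is not what conditions the rule; the last vowel is.
"kiblan" has last vowel 'a'. The stems whose last vowel is 'a' (dehawan → dehawon, withawvas → withawvos) change the last vowel to 'o'.
The other patterns: stems whose last vowel is 'u' delete the last vowel and add -ovi; stems whose last vowel is 'i' or 'o' add the prefix pi-.
So kiblan → kiblon.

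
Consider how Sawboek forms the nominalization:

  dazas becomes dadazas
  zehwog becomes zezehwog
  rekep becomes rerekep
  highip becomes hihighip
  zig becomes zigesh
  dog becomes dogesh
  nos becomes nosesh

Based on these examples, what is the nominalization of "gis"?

dog and zehwog both end in -g yet inflect differently (dogesh, zezehwog), so the final letter is not what conditions the rule; the number of vowels is.
"gis" has 1 vowel. The stems with 1 vowel (nos → nosesh, dog → dogesh, zig → zigesh) add -esh.
So gis → gisesh.

gisesh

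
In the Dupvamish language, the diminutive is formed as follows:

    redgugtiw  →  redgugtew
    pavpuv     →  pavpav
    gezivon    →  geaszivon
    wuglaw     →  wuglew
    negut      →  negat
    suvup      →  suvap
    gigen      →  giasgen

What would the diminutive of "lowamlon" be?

loaswamlon

"lowamlon" ends in -n. The stems ending in -n (gigen → giasgen, gezivon → geaszivon) insert -as- after the first vowel.
The other patterns: stems ending in -w change the last vowel to 'e'; stems ending in -p, -t or -v change the last vowel to 'a'.
So lowamlon → loaswamlon.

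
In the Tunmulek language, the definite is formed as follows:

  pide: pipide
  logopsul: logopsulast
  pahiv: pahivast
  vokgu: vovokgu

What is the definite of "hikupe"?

hihikupe

"hikupe" ends in a vowel. The stems ending in a vowel (pide → pipide, vokgu → vovokgu) repeat the first consonant+vowel as a prefix.
So hikupe → hihikupe.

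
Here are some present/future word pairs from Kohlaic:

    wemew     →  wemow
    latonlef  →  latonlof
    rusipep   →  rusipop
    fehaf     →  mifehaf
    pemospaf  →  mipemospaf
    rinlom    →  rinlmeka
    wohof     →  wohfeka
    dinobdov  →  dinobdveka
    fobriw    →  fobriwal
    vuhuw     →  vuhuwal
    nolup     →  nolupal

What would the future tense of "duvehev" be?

latonlef and fehaf both end in -f yet inflect differently (latonlof, mifehaf), so the final letter is not what conditions the rule; the last vowel is.
"duvehev" has last vowel 'e'. The stems whose last vowel is 'e' (wemew → wemow, latonlef → latonlof, rusipep → rusipop) change the last vowel to 'o'.
So duvehev → duvehov.

duvehov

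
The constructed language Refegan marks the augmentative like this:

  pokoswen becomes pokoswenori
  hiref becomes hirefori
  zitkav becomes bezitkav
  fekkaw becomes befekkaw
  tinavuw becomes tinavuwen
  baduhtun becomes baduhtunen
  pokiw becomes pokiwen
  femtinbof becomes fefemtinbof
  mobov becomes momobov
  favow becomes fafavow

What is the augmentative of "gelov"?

gegelov

fekkaw and tinavuw both end in -w yet inflect differently (befekkaw, tinavuwen), so the final letter is not what conditions the rule; the last vowel is.
"gelov" has last vowel 'o'. The stems whose last vowel is 'o' (femtinbof → fefemtinbof, mobov → momobov, favow → fafavow) repeat the first consonant+vowel as a prefix.
The other patterns: stems whose last vowel is 'e' add -ori; stems whose last vowel is 'a' add the prefix be-; stems whose last vowel is 'i' or 'u' add -en.
So gelov → gegelov.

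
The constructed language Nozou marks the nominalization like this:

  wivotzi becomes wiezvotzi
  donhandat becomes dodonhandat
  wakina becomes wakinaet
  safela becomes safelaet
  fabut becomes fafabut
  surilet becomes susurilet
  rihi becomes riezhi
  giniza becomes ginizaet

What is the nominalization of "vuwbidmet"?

wakina and donhandat both have last vowel 'a' yet inflect differently (wakinaet, dodonhandat), so the last vowel is not what conditions the rule; the final letter is.
"vuwbidmet" ends in -t. The stems ending in -t (donhandat → dodonhandat, surilet → susurilet, fabut → fafabut) repeat the first consonant+vowel as a prefix.
The other patterns: stems ending in -i insert -ez- after the first vowel; stems ending in -a add -et.
So vuwbidmet → vuvuwbidmet.

vuvuwbidmet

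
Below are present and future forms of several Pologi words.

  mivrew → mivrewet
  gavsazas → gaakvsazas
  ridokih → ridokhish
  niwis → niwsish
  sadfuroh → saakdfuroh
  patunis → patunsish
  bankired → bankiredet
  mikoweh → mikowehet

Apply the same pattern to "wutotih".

mikoweh and ridokih both end in -h yet inflect differently (mikowehet, ridokhish), so the final letter is not what conditions the rule; the last vowel is.
"wutotih" has last vowel 'i'. The stems whose last vowel is 'i' (patunis → patunsish, ridokih → ridokhish, niwis → niwsish) delete the last vowel and add -ish.
The other patterns: stems whose last vowel is 'e' add -et; stems whose last vowel is 'a' or 'o' insert -ak- after the first vowel.
So wutotih → wutothish.

wutothish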